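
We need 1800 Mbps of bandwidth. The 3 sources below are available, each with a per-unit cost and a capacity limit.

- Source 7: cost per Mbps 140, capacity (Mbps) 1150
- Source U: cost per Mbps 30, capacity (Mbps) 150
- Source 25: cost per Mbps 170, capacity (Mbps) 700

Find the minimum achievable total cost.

250500

Use sources in increasing cost order.
Source U (30): use full 150 ; 1650 Mbps to go.
Take 1150 from Source 7 at 140 ; need 500 more.
Take 500 from Source 25 at 170 to finish.
Cost = 150×30 + 1150×140 + 500×170 = 250500.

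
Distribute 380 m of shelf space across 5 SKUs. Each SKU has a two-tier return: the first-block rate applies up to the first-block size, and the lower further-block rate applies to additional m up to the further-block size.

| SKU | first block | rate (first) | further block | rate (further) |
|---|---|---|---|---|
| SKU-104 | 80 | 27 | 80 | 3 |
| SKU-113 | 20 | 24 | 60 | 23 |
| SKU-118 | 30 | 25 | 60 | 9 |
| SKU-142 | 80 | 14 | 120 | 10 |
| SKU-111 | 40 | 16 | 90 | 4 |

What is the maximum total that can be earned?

Order all 10 blocks by rate: SKU-104/tier1 27 > SKU-118/tier1 25 > SKU-113/tier1 24 > SKU-113/tier2 23 > SKU-111/tier1 16 > SKU-142/tier1 14 > SKU-142/tier2 10 > SKU-118/tier2 9 > SKU-111/tier2 4 > SKU-104/tier2 3.
SKU-104/tier1 (27): +80 ; 300 left.
Fill SKU-118 tier1 block (30 at 25) ; 270 left.
SKU-113 tier1 at 24: fill all 20 ; 250 left.
Fill SKU-113 tier2 block (60 at 23) ; 190 left.
Fill SKU-111 tier1 block (40 at 16) ; 150 left.
Fill SKU-142 tier1 block (80 at 14) ; 70 left.
SKU-142 tier2 at 10: only 70 left, fill 70.
Total = 27×80 + 25×30 + 24×20 + 23×60 + 16×40 + 14×80 + 10×70 = 7230.

7230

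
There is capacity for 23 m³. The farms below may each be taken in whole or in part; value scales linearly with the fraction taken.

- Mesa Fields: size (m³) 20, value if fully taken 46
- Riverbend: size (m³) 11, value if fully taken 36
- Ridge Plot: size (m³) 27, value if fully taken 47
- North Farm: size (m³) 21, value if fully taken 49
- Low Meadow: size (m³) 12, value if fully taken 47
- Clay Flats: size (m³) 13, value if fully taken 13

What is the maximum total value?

Sort by value density: Low Meadow 47/12≈3.92, Riverbend 36/11≈3.27, North Farm 49/21≈2.33, Mesa Fields 46/20≈2.3, Ridge Plot 47/27≈1.74, Clay Flats 13/13≈1.
Take all of Low Meadow (12 m³, value 47) → 11 m³ left.
Take all of Riverbend (11 m³, value 36) → 0 m³ left.
Total value = 83.

83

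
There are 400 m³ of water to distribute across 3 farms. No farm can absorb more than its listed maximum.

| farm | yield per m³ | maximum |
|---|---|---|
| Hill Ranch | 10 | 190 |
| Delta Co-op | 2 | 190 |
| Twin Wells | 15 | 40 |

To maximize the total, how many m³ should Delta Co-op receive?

Order the farms by yield per m³: Twin Wells 15 > Hill Ranch 10 > Delta Co-op 2.
Twin Wells takes 40 to reach its cap of 40 — 360 left.
Give Hill Ranch 190 to hit its cap of 190 — 170 left.
Delta Co-op: +170 (room for 190) → 170. Pool exhausted.

170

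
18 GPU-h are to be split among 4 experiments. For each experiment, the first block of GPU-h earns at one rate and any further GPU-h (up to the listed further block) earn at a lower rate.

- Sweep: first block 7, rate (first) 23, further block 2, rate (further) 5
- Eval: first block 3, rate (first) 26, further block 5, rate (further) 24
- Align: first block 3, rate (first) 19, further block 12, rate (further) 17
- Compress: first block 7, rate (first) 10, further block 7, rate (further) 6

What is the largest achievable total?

Rank every tier by rate: Eval/tier1 26 > Eval/tier2 24 > Sweep/tier1 23 > Align/tier1 19 > Align/tier2 17 > Compress/tier1 10 > Compress/tier2 6 > Sweep/tier2 5.
Fill Eval tier1 block (3 at 26) ; 15 left.
Eval tier2 at 24: fill all 5 ; 10 left.
Sweep tier1 at 23: fill all 7 ; 3 left.
Align tier1 at 19: fill all 3 ; 0 left.
Total = 26×3 + 24×5 + 23×7 + 19×3 = 416.

416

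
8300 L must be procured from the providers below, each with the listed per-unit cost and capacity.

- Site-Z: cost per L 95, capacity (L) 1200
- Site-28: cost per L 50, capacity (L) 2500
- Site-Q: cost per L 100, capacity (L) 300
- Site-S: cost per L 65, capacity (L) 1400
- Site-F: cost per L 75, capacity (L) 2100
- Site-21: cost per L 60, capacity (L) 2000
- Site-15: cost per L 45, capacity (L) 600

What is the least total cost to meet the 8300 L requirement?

498000

Fill from the cheapest provider first.
Site-15 (45): use full 600 — 7700 L to go.
Site-28 (50): use full 2500 — 5200 L to go.
Take 2000 from Site-21 at 60 — need 3200 more.
Site-S at 65: take all 1400 L — 1800 still needed.
Site-F (75): take the remaining 1800 — done.
Site-Z, Site-Q: unused.
Cost = 600×45 + 2500×50 + 2000×60 + 1400×65 + 1800×75 = 498000.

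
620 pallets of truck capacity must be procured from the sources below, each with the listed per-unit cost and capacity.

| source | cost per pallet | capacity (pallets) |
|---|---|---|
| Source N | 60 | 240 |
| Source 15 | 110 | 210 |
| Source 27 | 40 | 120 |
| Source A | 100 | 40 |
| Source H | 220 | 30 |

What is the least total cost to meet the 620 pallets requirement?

48500

Cheapest first:
Source 27 (40): use full 120 → 500 pallets to go.
Source N (60): use full 240 → 260 pallets to go.
Source A (100): use full 40 → 220 pallets to go.
Source 15 (110): use full 210 → 10 pallets to go.
Source H at 220: take 10 of its 30 → requirement met.
Cost = 120×40 + 240×60 + 40×100 + 210×110 + 10×220 = 48500.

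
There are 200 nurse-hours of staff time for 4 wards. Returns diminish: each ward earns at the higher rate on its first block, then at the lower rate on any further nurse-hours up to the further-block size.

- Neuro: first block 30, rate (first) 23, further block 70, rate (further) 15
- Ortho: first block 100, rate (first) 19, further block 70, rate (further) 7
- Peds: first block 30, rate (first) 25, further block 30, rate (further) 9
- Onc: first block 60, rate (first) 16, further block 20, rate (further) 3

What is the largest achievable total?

3980

Treat each block as its own option and order by rate: Peds/first 25 > Neuro/first 23 > Ortho/first 19 > Onc/first 16 > Neuro/second 15 > Peds/second 9 > Ortho/second 7 > Onc/second 3.
Fill Peds first block (30 at 25) ; 170 left.
Fill Neuro first block (30 at 23) ; 140 left.
Ortho/first (19): +100 ; 40 left.
40 remain; put them into Onc first at 16.
Total = 25×30 + 23×30 + 19×100 + 16×40 = 3980.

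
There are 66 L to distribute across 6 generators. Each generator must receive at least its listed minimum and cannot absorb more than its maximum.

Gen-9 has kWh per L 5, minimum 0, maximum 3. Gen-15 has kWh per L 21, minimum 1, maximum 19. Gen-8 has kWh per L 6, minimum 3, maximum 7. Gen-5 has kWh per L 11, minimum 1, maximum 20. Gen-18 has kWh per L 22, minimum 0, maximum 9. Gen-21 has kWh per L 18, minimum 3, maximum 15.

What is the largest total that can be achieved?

Meeting every minimum uses 0+1+3+1+0+3 = 8 L, leaving 58.
Rank by kWh per L: Gen-18 22 > Gen-15 21 > Gen-21 18 > Gen-5 11 > Gen-8 6 > Gen-9 5.
Give Gen-18 9 more to hit its cap of 9 ; 49 left.
Gen-15 takes 18 more to reach its cap of 19 ; 31 left.
Give Gen-21 12 more to hit its cap of 15 ; 19 left.
Gen-5 takes 19 more to reach its cap of 20 ; 0 left.
Total = 21×19 + 6×3 + 11×20 + 22×9 + 18×15 = 1105.

1105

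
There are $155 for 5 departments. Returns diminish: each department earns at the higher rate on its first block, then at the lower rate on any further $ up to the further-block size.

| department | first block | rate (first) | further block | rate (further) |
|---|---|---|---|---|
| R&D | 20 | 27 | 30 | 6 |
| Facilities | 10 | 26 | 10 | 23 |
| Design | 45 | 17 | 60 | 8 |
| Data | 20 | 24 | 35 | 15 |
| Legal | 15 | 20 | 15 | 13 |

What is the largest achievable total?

Treat each block as its own option and order by rate: R&D/T1 27 > Facilities/T1 26 > Data/T1 24 > Facilities/T2 23 > Legal/T1 20 > Design/T1 17 > Data/T2 15 > Legal/T2 13 > Design/T2 8 > R&D/T2 6.
R&D/T1 (27): +20 ; 135 left.
Facilities T1 at 26: fill all 10 ; 125 left.
Data/T1 (24): +20 ; 105 left.
Fill Facilities T2 block (10 at 23) ; 95 left.
Legal T1 at 20: fill all 15 ; 80 left.
Design/T1 (17): +45 ; 35 left.
Fill Data T2 block (35 at 15) ; 0 left.
Total = 27×20 + 26×10 + 24×20 + 23×10 + 20×15 + 17×45 + 15×35 = 3100.

3100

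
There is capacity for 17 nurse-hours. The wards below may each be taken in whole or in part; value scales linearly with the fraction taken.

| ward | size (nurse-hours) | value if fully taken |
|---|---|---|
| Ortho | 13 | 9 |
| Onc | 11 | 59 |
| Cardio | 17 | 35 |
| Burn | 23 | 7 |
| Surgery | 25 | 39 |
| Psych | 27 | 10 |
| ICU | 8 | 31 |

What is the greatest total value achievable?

Rank by value-to-size ratio: Onc 59/11≈5.36, ICU 31/8≈3.88, Cardio 35/17≈2.06, Surgery 39/25≈1.56, Ortho 9/13≈0.692, Psych 10/27≈0.37, Burn 7/23≈0.304.
Onc: take in full, 11 nurse-hours for value 59 — 6 left.
Only 6 nurse-hours remain; take 6/8 of ICU for value 31×6/8 = 23.25.
Total value = 82.25.

82.25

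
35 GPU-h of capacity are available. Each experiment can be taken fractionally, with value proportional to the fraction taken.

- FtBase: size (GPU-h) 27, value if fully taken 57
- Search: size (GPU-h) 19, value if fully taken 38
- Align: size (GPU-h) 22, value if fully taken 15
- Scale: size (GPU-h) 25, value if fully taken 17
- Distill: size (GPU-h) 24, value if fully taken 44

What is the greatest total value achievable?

73

Best value per unit of size first: FtBase 57/27≈2.11, Search 38/19≈2, Distill 44/24≈1.83, Align 15/22≈0.682, Scale 17/25≈0.68.
FtBase: take in full, 27 GPU-h for value 57 ; 8 left.
Only 8 GPU-h remain; take 8/19 of Search for value 38×8/19 = 16.
Total value = 73.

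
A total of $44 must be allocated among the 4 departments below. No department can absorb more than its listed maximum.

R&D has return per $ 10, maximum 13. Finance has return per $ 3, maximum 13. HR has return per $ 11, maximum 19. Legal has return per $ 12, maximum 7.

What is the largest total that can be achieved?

438

Rank by return per $: Legal 12 > HR 11 > R&D 10 > Finance 3.
Give Legal 7 to hit its cap of 7 → 37 left.
HR: +19 to 19 (cap) → 18 left.
R&D: +13 to 13 (cap) → 5 left.
Only 5 left; Finance takes them to reach 5.
Total = 10×13 + 3×5 + 11×19 + 12×7 = 438.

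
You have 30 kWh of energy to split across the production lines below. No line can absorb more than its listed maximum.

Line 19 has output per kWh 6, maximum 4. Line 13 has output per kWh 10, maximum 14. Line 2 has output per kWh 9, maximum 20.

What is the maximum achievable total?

284

Highest output per kWh first: Line 13 10 > Line 2 9 > Line 19 6.
Line 13 takes 14 to reach its cap of 14 — 16 left.
Line 2 has room for 20 but only 16 remain, so it gets 16.
Total = 10×14 + 9×16 = 284.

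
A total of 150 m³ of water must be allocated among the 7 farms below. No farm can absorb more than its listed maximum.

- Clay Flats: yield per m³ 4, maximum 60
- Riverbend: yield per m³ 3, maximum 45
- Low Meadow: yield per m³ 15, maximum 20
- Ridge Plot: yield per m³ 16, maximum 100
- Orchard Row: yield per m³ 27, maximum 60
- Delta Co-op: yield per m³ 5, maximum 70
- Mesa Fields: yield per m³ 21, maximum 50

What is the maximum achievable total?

Rank by yield per m³: Orchard Row 27 > Mesa Fields 21 > Ridge Plot 16 > Low Meadow 15 > Delta Co-op 5 > Clay Flats 4 > Riverbend 3.
Give Orchard Row 60 to hit its cap of 60 → 90 left.
Mesa Fields takes 50 to reach its cap of 50 → 40 left.
Only 40 left; Ridge Plot takes them to reach 40.
Total = 16×40 + 27×60 + 21×50 = 3310.

3310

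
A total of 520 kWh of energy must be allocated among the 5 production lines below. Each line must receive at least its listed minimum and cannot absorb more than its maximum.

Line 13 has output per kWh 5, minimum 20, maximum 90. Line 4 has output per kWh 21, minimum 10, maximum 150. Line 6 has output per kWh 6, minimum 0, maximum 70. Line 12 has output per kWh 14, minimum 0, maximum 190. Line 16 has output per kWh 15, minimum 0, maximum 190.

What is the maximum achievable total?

8340

Meeting every minimum uses 20+10+0+0+0 = 30 kWh, leaving 490.
Highest output per kWh first: Line 4 21 > Line 16 15 > Line 12 14 > Line 6 6 > Line 13 5.
Give Line 4 140 more to hit its cap of 150 — 350 left.
Line 16: +190 to 190 (cap) — 160 left.
Line 12: +160 (room for 190) → 160. Pool exhausted.
Total = 5×20 + 21×150 + 14×160 + 15×190 = 8340.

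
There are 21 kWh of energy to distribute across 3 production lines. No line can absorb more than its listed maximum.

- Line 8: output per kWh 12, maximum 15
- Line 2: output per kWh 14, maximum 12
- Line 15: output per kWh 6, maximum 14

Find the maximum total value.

276

Highest output per kWh first: Line 2 14 > Line 8 12 > Line 15 6.
Line 2 takes 12 to reach its cap of 12 ; 9 left.
Only 9 left; Line 8 takes them to reach 9.
Total = 12×9 + 14×12 = 276.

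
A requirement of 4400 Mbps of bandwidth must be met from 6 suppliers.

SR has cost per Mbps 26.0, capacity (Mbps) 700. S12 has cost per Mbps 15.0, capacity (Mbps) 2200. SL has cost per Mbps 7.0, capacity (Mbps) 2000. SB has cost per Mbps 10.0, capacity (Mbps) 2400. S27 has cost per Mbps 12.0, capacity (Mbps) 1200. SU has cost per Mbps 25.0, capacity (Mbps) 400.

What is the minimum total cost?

38000

Fill from the cheapest supplier first.
SL at 7.0: take all 2000 Mbps ; 2400 still needed.
Take 2400 from SB at 10.0 ; need 0 more.
S27, S12, SU, SR: unused.
Cost = 2000×7.0 + 2400×10.0 = 38000.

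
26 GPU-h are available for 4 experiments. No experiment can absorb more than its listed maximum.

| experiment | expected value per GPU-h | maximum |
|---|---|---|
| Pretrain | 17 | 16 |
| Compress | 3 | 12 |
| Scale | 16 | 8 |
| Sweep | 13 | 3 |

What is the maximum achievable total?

Order the experiments by expected value per GPU-h: Pretrain 17 > Scale 16 > Sweep 13 > Compress 3.
Pretrain: +16 to 16 (cap) → 10 left.
Scale takes 8 to reach its cap of 8 → 2 left.
Sweep: +2 (room for 3) → 2. Pool exhausted.
Total = 17×16 + 16×8 + 13×2 = 426.

426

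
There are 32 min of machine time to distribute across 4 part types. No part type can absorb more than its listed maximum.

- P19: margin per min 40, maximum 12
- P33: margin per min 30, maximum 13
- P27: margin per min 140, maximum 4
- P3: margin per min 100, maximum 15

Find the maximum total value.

Highest margin per min first: P27 140 > P3 100 > P19 40 > P33 30.
Give P27 4 to hit its cap of 4 — 28 left.
P3: +15 to 15 (cap) — 13 left.
P19: +12 to 12 (cap) — 1 left.
P33 has room for 13 but only 1 remain, so it gets 1.
Total = 40×12 + 30×1 + 140×4 + 100×15 = 2570.

2570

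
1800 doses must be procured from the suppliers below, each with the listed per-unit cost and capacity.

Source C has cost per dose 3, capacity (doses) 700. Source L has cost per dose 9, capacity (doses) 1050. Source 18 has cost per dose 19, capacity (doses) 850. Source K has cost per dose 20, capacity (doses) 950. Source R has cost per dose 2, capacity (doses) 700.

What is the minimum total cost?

Use suppliers in increasing cost order.
Source R (2): use full 700 — 1100 doses to go.
Take 700 from Source C at 3 — need 400 more.
Source L at 9: take 400 of its 1050 — requirement met.
Source 18, Source K: unused.
Cost = 700×2 + 700×3 + 400×9 = 7100.

7100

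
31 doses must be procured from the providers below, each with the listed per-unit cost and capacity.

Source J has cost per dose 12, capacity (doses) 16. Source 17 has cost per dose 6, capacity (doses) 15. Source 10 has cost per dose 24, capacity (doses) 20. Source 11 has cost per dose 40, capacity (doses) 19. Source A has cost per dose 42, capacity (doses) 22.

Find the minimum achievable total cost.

282

Fill from the cheapest provider first.
Take 15 from Source 17 at 6 → need 16 more.
Source J (12): use full 16 → 0 doses to go.
Source 10, Source 11, Source A: unused.
Cost = 15×6 + 16×12 = 282.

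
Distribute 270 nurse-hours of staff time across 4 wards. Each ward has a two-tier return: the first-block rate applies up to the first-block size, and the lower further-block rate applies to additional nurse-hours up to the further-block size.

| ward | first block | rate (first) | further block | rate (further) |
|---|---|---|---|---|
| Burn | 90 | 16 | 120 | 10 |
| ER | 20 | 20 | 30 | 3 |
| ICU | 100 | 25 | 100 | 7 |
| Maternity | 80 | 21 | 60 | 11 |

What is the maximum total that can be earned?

Order all 8 blocks by rate: ICU/T1 25 > Maternity/T1 21 > ER/T1 20 > Burn/T1 16 > Maternity/T2 11 > Burn/T2 10 > ICU/T2 7 > ER/T2 3.
Fill ICU T1 block (100 at 25) ; 170 left.
Maternity T1 at 21: fill all 80 ; 90 left.
ER/T1 (20): +20 ; 70 left.
Burn/T1: +70 of 90 at 16; pool empty.
Total = 25×100 + 21×80 + 20×20 + 16×70 = 5700.

5700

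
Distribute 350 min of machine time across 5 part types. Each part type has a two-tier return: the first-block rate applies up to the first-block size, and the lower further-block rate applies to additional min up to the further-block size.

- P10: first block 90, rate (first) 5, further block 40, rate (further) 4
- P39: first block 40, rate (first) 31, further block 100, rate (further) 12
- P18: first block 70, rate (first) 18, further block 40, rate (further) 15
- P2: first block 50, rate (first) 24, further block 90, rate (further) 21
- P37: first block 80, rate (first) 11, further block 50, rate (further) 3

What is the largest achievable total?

Order all 10 blocks by rate: P39/first 31 > P2/first 24 > P2/second 21 > P18/first 18 > P18/second 15 > P39/second 12 > P37/first 11 > P10/first 5 > P10/second 4 > P37/second 3.
Fill P39 first block (40 at 31) ; 310 left.
Fill P2 first block (50 at 24) ; 260 left.
Fill P2 second block (90 at 21) ; 170 left.
P18/first (18): +70 ; 100 left.
P18/second (15): +40 ; 60 left.
60 remain; put them into P39 second at 12.
Total = 31×40 + 24×50 + 21×90 + 18×70 + 15×40 + 12×60 = 6910.

6910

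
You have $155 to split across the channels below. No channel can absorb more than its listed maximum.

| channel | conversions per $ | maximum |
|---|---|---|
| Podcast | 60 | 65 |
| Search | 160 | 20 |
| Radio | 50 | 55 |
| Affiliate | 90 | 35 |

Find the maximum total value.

Rank by conversions per $: Search 160 > Affiliate 90 > Podcast 60 > Radio 50.
Search takes 20 to reach its cap of 20 ; 135 left.
Affiliate: +35 to 35 (cap) ; 100 left.
Give Podcast 65 to hit its cap of 65 ; 35 left.
Only 35 left; Radio takes them to reach 35.
Total = 60×65 + 160×20 + 50×35 + 90×35 = 12000.

12000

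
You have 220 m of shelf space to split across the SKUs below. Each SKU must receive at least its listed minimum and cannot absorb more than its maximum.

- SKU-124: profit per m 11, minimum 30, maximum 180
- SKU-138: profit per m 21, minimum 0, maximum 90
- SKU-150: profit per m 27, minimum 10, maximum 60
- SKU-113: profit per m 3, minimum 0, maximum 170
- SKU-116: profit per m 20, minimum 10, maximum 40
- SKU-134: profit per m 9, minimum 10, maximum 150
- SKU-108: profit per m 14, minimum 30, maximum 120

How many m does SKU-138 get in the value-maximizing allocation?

80

Meeting every minimum uses 30+0+10+0+10+10+30 = 90 m, leaving 130.
Highest profit per m first: SKU-150 27 > SKU-138 21 > SKU-116 20 > SKU-108 14 > SKU-124 11 > SKU-134 9 > SKU-113 3.
SKU-150 takes 50 more to reach its cap of 60 → 80 left.
SKU-138: +80 (room for 90) → 80. Pool exhausted.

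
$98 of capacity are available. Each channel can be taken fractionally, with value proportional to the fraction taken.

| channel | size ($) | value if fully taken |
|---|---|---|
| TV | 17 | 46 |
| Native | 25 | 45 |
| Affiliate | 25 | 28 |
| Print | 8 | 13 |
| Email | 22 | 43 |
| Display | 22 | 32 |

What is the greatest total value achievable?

183.48

Rank by value-to-size ratio: TV 46/17≈2.71, Email 43/22≈1.95, Native 45/25≈1.8, Print 13/8≈1.62, Display 32/22≈1.45, Affiliate 28/25≈1.12.
TV: take in full, 17 $ for value 46 → 81 left.
Email: take in full, 22 $ for value 43 → 59 left.
Native: take in full, 25 $ for value 45 → 34 left.
All 8 $ of Print fit (value 13) → 26 remain.
Display: take in full, 22 $ for value 32 → 4 left.
Fill the last 4 $ with part of Affiliate: 4/25 of it earns 4.48.
Total value = 183.48.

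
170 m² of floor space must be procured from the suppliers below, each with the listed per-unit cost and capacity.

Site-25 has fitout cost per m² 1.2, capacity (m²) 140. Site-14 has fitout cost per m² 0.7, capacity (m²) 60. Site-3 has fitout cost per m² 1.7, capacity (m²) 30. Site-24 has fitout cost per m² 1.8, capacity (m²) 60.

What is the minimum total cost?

174

Fill from the cheapest supplier first.
Site-14 (0.7): use full 60 → 110 m² to go.
Site-25 at 1.2: take 110 of its 140 → requirement met.
Site-3, Site-24: unused.
Cost = 60×0.7 + 110×1.2 = 174.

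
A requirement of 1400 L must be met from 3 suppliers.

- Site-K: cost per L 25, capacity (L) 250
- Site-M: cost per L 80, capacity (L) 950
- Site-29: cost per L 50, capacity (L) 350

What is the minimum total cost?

Use suppliers in increasing cost order.
Site-K at 25: take all 250 L → 1150 still needed.
Take 350 from Site-29 at 50 → need 800 more.
Take 800 from Site-M at 80 to finish.
Cost = 250×25 + 350×50 + 800×80 = 87750.

87750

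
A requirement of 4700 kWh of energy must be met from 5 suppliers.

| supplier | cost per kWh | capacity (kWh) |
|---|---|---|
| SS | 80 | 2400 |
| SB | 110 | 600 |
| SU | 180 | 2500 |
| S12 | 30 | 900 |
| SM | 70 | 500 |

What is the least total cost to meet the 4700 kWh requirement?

374000

Use suppliers in increasing cost order.
S12 at 30: take all 900 kWh — 3800 still needed.
Take 500 from SM at 70 — need 3300 more.
Take 2400 from SS at 80 — need 900 more.
SB at 110: take all 600 kWh — 300 still needed.
SU at 180: take 300 of its 2500 — requirement met.
Cost = 900×30 + 500×70 + 2400×80 + 600×110 + 300×180 = 374000.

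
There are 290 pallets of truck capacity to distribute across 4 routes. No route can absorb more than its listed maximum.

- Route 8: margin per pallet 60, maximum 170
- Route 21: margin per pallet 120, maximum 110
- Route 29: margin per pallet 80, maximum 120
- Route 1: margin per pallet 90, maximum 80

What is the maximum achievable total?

Order the routes by margin per pallet: Route 21 120 > Route 1 90 > Route 29 80 > Route 8 60.
Give Route 21 110 to hit its cap of 110 — 180 left.
Route 1: +80 to 80 (cap) — 100 left.
Only 100 left; Route 29 takes them to reach 100.
Total = 120×110 + 80×100 + 90×80 = 28400.

28400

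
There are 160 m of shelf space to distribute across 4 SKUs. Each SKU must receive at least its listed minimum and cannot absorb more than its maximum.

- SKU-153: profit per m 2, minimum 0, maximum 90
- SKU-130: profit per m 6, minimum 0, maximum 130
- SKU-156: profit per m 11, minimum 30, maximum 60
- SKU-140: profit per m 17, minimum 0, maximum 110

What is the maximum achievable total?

2420

Meeting every minimum uses 0+0+30+0 = 30 m, leaving 130.
Highest profit per m first: SKU-140 17 > SKU-156 11 > SKU-130 6 > SKU-153 2.
SKU-140: +110 to 110 (cap) — 20 left.
SKU-156 has room for 30 more but only 20 remain, so it gets 50.
Total = 11×50 + 17×110 = 2420.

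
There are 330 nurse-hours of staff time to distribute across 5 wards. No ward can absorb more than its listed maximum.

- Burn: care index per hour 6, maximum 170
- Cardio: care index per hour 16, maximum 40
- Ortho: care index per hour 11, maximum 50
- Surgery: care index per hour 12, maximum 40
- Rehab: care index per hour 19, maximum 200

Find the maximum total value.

5470

Order the wards by care index per hour: Rehab 19 > Cardio 16 > Surgery 12 > Ortho 11 > Burn 6.
Give Rehab 200 to hit its cap of 200 — 130 left.
Cardio takes 40 to reach its cap of 40 — 90 left.
Surgery: +40 to 40 (cap) — 50 left.
Give Ortho 50 to hit its cap of 50 — 0 left.
Total = 16×40 + 11×50 + 12×40 + 19×200 = 5470.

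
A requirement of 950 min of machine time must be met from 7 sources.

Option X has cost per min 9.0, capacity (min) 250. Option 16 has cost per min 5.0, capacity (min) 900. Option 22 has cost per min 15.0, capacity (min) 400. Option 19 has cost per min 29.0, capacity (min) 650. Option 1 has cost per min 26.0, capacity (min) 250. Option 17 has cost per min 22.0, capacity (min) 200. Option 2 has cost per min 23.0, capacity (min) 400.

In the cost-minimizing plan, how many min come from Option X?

Fill from the cheapest source first.
Option 16 at 5.0: take all 900 min — 50 still needed.
Option X (9.0): take the remaining 50 — done.
Option 22, Option 17, Option 2, Option 1, Option 19: unused.

50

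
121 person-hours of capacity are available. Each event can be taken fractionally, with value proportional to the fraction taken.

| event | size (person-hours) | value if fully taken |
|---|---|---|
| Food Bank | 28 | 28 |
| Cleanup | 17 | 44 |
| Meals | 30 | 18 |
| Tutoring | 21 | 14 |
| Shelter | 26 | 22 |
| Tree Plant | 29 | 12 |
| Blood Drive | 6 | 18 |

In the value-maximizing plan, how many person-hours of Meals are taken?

Rank by value-to-size ratio: Blood Drive 18/6≈3, Cleanup 44/17≈2.59, Food Bank 28/28≈1, Shelter 22/26≈0.846, Tutoring 14/21≈0.667, Meals 18/30≈0.6, Tree Plant 12/29≈0.414.
Blood Drive: take in full, 6 person-hours for value 18 → 115 left.
Cleanup: take in full, 17 person-hours for value 44 → 98 left.
Food Bank: take in full, 28 person-hours for value 28 → 70 left.
Shelter: take in full, 26 person-hours for value 22 → 44 left.
All 21 person-hours of Tutoring fit (value 14) → 23 remain.
23 person-hours left: a 23/30 share of Meals gives 18×23/30 = 13.8.

23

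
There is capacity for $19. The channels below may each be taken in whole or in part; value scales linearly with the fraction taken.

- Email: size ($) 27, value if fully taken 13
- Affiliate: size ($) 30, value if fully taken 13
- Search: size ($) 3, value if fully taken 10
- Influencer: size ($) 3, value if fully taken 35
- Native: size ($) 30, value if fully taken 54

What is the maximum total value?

68.4

Best value per unit of size first: Influencer 35/3≈11.7, Search 10/3≈3.33, Native 54/30≈1.8, Email 13/27≈0.481, Affiliate 13/30≈0.433.
Influencer: take in full, 3 $ for value 35 → 16 left.
Search: take in full, 3 $ for value 10 → 13 left.
13 $ left: a 13/30 share of Native gives 54×13/30 = 23.4.
Total value = 68.4.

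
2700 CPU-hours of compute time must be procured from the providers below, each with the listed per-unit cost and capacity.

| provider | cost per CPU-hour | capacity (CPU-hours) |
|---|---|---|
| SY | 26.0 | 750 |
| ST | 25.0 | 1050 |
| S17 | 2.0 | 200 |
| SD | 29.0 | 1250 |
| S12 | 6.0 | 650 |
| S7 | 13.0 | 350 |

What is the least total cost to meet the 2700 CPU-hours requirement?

Fill from the cheapest provider first.
S17 (2.0): use full 200 ; 2500 CPU-hours to go.
Take 650 from S12 at 6.0 ; need 1850 more.
S7 (13.0): use full 350 ; 1500 CPU-hours to go.
Take 1050 from ST at 25.0 ; need 450 more.
SY at 26.0: take 450 of its 750 ; requirement met.
SD: unused.
Cost = 200×2.0 + 650×6.0 + 350×13.0 + 1050×25.0 + 450×26.0 = 46800.

46800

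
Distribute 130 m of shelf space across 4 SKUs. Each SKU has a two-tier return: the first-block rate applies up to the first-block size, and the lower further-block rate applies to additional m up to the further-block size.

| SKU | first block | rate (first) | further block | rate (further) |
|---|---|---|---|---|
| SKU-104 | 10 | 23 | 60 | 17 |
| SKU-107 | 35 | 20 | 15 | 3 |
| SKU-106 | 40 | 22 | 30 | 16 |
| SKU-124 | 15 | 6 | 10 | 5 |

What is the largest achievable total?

2575

Order all 8 blocks by rate: SKU-104/first 23 > SKU-106/first 22 > SKU-107/first 20 > SKU-104/second 17 > SKU-106/second 16 > SKU-124/first 6 > SKU-124/second 5 > SKU-107/second 3.
SKU-104 first at 23: fill all 10 — 120 left.
Fill SKU-106 first block (40 at 22) — 80 left.
SKU-107 first at 20: fill all 35 — 45 left.
SKU-104 second at 17: only 45 left, fill 45.
Total = 23×10 + 22×40 + 20×35 + 17×45 = 2575.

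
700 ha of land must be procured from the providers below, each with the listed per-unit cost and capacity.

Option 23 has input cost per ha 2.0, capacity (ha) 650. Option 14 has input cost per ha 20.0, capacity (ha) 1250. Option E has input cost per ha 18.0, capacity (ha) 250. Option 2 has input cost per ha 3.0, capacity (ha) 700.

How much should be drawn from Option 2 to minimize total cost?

Use providers in increasing cost order.
Take 650 from Option 23 at 2.0 ; need 50 more.
Take 50 from Option 2 at 3.0 to finish.
Option E, Option 14: unused.

50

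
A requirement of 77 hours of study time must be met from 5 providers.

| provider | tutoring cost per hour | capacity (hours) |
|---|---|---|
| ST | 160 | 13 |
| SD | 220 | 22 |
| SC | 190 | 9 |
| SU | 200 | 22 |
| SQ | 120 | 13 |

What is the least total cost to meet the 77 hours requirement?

Use providers in increasing cost order.
Take 13 from SQ at 120 → need 64 more.
ST at 160: take all 13 hours → 51 still needed.
SC (190): use full 9 → 42 hours to go.
Take 22 from SU at 200 → need 20 more.
SD (220): take the remaining 20 → done.
Cost = 13×120 + 13×160 + 9×190 + 22×200 + 20×220 = 14150.

14150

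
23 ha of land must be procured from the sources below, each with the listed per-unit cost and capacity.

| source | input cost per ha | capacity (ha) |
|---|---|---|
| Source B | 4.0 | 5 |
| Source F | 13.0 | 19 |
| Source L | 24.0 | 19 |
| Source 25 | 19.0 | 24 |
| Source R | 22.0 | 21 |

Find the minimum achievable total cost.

Cheapest first:
Source B (4.0): use full 5 → 18 ha to go.
Source F (13.0): take the remaining 18 → done.
Source 25, Source R, Source L: unused.
Cost = 5×4.0 + 18×13.0 = 254.

254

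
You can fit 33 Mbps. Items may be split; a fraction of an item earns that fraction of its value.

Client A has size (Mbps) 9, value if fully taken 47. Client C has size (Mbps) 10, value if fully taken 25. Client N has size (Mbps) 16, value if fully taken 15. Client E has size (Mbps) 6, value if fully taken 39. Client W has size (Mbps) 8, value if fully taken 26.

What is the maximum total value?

Sort by value density: Client E 39/6≈6.5, Client A 47/9≈5.22, Client W 26/8≈3.25, Client C 25/10≈2.5, Client N 15/16≈0.938.
All 6 Mbps of Client E fit (value 39) → 27 remain.
Take all of Client A (9 Mbps, value 47) → 18 Mbps left.
Take all of Client W (8 Mbps, value 26) → 10 Mbps left.
Take all of Client C (10 Mbps, value 25) → 0 Mbps left.
Total value = 137.

137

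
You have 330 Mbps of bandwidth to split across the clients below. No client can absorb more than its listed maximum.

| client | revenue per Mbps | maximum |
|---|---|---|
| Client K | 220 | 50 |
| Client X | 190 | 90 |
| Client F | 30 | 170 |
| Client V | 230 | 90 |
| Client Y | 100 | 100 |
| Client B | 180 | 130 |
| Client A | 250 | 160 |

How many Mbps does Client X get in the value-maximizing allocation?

Order the clients by revenue per Mbps: Client A 250 > Client V 230 > Client K 220 > Client X 190 > Client B 180 > Client Y 100 > Client F 30.
Client A takes 160 to reach its cap of 160 ; 170 left.
Client V takes 90 to reach its cap of 90 ; 80 left.
Client K: +50 to 50 (cap) ; 30 left.
Client X has room for 90 but only 30 remain, so it gets 30.

30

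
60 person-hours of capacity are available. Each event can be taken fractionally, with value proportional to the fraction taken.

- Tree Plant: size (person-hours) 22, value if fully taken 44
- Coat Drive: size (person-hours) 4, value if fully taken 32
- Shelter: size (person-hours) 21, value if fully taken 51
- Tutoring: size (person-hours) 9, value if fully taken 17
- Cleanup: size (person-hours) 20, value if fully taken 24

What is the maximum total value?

148.8

Sort by value density: Coat Drive 32/4≈8, Shelter 51/21≈2.43, Tree Plant 44/22≈2, Tutoring 17/9≈1.89, Cleanup 24/20≈1.2.
Coat Drive: take in full, 4 person-hours for value 32 — 56 left.
Take all of Shelter (21 person-hours, value 51) — 35 person-hours left.
Take all of Tree Plant (22 person-hours, value 44) — 13 person-hours left.
Take all of Tutoring (9 person-hours, value 17) — 4 person-hours left.
4 person-hours left: a 4/20 share of Cleanup gives 24×4/20 = 4.8.
Total value = 148.8.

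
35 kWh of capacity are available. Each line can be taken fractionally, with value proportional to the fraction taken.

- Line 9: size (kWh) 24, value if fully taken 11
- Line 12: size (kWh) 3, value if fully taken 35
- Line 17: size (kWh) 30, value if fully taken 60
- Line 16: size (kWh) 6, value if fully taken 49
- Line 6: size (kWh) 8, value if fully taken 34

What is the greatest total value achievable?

154

Best value per unit of size first: Line 12 35/3≈11.7, Line 16 49/6≈8.17, Line 6 34/8≈4.25, Line 17 60/30≈2, Line 9 11/24≈0.458.
Line 12: take in full, 3 kWh for value 35 ; 32 left.
All 6 kWh of Line 16 fit (value 49) ; 26 remain.
All 8 kWh of Line 6 fit (value 34) ; 18 remain.
18 kWh left: a 18/30 share of Line 17 gives 60×18/30 = 36.
Total value = 154.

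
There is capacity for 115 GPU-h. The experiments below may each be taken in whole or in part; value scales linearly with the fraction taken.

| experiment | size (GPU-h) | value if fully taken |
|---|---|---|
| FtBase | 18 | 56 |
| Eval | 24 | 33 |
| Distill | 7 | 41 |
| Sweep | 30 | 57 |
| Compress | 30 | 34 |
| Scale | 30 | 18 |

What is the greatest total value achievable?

224.6

Rank by value-to-size ratio: Distill 41/7≈5.86, FtBase 56/18≈3.11, Sweep 57/30≈1.9, Eval 33/24≈1.38, Compress 34/30≈1.13, Scale 18/30≈0.6.
Take all of Distill (7 GPU-h, value 41) — 108 GPU-h left.
All 18 GPU-h of FtBase fit (value 56) — 90 remain.
All 30 GPU-h of Sweep fit (value 57) — 60 remain.
All 24 GPU-h of Eval fit (value 33) — 36 remain.
All 30 GPU-h of Compress fit (value 34) — 6 remain.
Fill the last 6 GPU-h with part of Scale: 6/30 of it earns 3.6.
Total value = 224.6.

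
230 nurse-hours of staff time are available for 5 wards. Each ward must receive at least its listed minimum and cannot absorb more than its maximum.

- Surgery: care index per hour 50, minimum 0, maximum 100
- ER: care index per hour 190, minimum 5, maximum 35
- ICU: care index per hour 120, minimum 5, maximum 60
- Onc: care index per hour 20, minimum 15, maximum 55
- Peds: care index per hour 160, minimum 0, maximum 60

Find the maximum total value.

26750

Meeting every minimum uses 0+5+5+15+0 = 25 nurse-hours, leaving 205.
Order the wards by care index per hour: ER 190 > Peds 160 > ICU 120 > Surgery 50 > Onc 20.
Give ER 30 more to hit its cap of 35 — 175 left.
Give Peds 60 more to hit its cap of 60 — 115 left.
ICU: +55 to 60 (cap) — 60 left.
Only 60 left; Surgery takes them to reach 60.
Total = 50×60 + 190×35 + 120×60 + 20×15 + 160×60 = 26750.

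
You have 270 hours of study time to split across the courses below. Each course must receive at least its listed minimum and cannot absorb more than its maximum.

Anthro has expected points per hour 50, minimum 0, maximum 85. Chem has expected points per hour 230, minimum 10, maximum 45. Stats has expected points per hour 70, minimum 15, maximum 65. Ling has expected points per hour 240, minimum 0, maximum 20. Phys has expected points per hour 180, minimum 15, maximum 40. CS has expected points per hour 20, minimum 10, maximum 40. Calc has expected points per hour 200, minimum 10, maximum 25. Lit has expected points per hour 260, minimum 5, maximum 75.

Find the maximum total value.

Meeting every minimum uses 0+10+15+0+15+10+10+5 = 65 hours, leaving 205.
Highest expected points per hour first: Lit 260 > Ling 240 > Chem 230 > Calc 200 > Phys 180 > Stats 70 > Anthro 50 > CS 20.
Lit takes 70 more to reach its cap of 75 — 135 left.
Give Ling 20 more to hit its cap of 20 — 115 left.
Give Chem 35 more to hit its cap of 45 — 80 left.
Calc takes 15 more to reach its cap of 25 — 65 left.
Phys: +25 to 40 (cap) — 40 left.
Only 40 left; Stats takes them to reach 55.
Total = 230×45 + 70×55 + 240×20 + 180×40 + 20×10 + 200×25 + 260×75 = 50900.

50900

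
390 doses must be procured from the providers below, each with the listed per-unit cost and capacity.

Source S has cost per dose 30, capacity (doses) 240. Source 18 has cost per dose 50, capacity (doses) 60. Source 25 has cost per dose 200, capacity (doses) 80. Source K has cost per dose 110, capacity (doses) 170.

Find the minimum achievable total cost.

Cheapest first:
Source S at 30: take all 240 doses ; 150 still needed.
Source 18 at 50: take all 60 doses ; 90 still needed.
Source K at 110: take 90 of its 170 ; requirement met.
Source 25: unused.
Cost = 240×30 + 60×50 + 90×110 = 20100.

20100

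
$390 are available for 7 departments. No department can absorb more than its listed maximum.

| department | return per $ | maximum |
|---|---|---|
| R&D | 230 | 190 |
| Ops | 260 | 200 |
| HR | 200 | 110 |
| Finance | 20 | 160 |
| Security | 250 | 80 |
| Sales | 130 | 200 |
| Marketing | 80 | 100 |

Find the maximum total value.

Order the departments by return per $: Ops 260 > Security 250 > R&D 230 > HR 200 > Sales 130 > Marketing 80 > Finance 20.
Ops takes 200 to reach its cap of 200 → 190 left.
Give Security 80 to hit its cap of 80 → 110 left.
R&D: +110 (room for 190) → 110. Pool exhausted.
Total = 230×110 + 260×200 + 250×80 = 97300.

97300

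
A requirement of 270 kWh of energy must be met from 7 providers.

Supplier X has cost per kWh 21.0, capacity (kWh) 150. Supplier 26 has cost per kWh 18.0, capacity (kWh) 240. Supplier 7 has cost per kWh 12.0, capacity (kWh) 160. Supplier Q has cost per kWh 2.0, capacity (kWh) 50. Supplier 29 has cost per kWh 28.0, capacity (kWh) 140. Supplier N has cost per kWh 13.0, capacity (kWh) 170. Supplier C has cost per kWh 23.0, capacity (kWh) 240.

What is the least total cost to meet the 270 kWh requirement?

2800

Use providers in increasing cost order.
Supplier Q at 2.0: take all 50 kWh — 220 still needed.
Take 160 from Supplier 7 at 12.0 — need 60 more.
Supplier N (13.0): take the remaining 60 — done.
Supplier 26, Supplier X, Supplier C, Supplier 29: unused.
Cost = 50×2.0 + 160×12.0 + 60×13.0 = 2800.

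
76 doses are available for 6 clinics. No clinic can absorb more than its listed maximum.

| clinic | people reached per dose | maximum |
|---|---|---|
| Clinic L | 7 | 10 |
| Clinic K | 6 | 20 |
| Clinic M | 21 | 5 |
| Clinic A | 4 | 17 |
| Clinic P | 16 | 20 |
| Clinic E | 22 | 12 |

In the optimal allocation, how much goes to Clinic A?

9

Highest people reached per dose first: Clinic E 22 > Clinic M 21 > Clinic P 16 > Clinic L 7 > Clinic K 6 > Clinic A 4.
Clinic E: +12 to 12 (cap) → 64 left.
Clinic M takes 5 to reach its cap of 5 → 59 left.
Clinic P takes 20 to reach its cap of 20 → 39 left.
Give Clinic L 10 to hit its cap of 10 → 29 left.
Clinic K takes 20 to reach its cap of 20 → 9 left.
Only 9 left; Clinic A takes them to reach 9.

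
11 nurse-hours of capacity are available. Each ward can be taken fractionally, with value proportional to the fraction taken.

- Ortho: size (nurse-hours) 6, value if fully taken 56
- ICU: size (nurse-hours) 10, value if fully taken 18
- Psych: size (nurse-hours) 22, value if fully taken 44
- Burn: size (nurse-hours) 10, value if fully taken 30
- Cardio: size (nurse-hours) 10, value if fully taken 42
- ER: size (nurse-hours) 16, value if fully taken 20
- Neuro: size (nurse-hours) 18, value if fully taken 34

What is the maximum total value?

Sort by value density: Ortho 56/6≈9.33, Cardio 42/10≈4.2, Burn 30/10≈3, Psych 44/22≈2, Neuro 34/18≈1.89, ICU 18/10≈1.8, ER 20/16≈1.25.
Ortho: take in full, 6 nurse-hours for value 56 — 5 left.
Fill the last 5 nurse-hours with part of Cardio: 5/10 of it earns 21.
Total value = 77.

77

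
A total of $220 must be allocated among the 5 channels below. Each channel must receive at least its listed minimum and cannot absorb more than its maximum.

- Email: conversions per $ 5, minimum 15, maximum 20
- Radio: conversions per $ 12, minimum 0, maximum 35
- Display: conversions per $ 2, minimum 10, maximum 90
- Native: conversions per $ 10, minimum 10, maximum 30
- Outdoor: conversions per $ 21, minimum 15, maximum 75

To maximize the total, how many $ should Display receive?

Meeting every minimum uses 15+0+10+10+15 = 50 $, leaving 170.
Order the channels by conversions per $: Outdoor 21 > Radio 12 > Native 10 > Email 5 > Display 2.
Outdoor: +60 to 75 (cap) ; 110 left.
Radio takes 35 more to reach its cap of 35 ; 75 left.
Native takes 20 more to reach its cap of 30 ; 55 left.
Email: +5 to 20 (cap) ; 50 left.
Display has room for 80 more but only 50 remain, so it gets 60.

60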